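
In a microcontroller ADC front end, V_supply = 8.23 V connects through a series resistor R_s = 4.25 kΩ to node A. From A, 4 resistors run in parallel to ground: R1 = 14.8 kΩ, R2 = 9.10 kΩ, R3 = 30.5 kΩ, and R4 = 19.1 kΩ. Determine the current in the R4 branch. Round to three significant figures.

Combine the parallel branches: R_p = (1/14.8 + 1/9.10 + 1/30.5 + 1/19.1)⁻¹ = 3.808 kΩ.
V_A = 8.23 × 3.808/8.058 = 3.889 V.
I(R4) = V_A / R4 = 3.889/19.1 = 0.2036 mA.

I ≈ 0.204 mA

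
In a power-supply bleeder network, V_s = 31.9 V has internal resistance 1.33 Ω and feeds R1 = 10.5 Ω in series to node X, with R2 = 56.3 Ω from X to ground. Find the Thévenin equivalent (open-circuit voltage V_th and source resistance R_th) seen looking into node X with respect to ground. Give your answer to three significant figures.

V_th ≈ 26.4 V, R_th ≈ 9.78 Ω

R1' = 1.33 + 10.5 = 11.83 Ω (source resistance + R1).
Open-circuit (no load on X): V_th = V_s · R2/(R1' + R2) = 31.9 × 56.3/(11.83 + 56.3) = 26.36 V.
Looking into X with the source shorted: R_th = R1'·R2/(R1'+R2) = 11.83 × 56.3/68.13 = 9.776 Ω.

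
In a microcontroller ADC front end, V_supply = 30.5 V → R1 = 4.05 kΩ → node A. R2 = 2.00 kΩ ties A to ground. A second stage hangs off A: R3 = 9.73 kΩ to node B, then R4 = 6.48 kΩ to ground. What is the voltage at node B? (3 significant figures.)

V_B ≈ 3.72 V

Looking into the second stage from A: R3 + R4 = 16.21 kΩ appears in parallel with R2.
R2 ‖ (R3+R4) = 1.780 kΩ.
So V_A = 30.5 × 0.3054 = 9.313 V.
V_B = V_A × 0.3998 = 3.723 V.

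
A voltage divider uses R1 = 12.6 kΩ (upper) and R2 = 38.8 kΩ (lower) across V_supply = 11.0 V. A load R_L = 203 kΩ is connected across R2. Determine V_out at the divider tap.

V_out ≈ 7.93 V

First combine the lower leg with the load: R2 ‖ R_L = 32.57 kΩ.
Now apply the divider: V_out = 11.0 × 0.7211 = 7.932 V.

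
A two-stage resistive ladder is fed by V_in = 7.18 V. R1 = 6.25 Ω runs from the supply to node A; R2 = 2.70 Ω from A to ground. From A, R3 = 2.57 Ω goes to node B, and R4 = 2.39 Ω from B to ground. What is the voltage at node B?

Node A sees R2 in parallel with the series input of stage 2, R3 + R4 = 4.960 Ω.
Effective lower resistance at A: R2 ‖ 4.960 = 1.748 Ω.
So V_A = 7.18 × 0.2186 = 1.569 V.
Then the unloaded second divider: V_B = V_A × R4/(R3+R4) = 1.569 × 0.4819 = 0.7562 V.

V_B ≈ 0.756 V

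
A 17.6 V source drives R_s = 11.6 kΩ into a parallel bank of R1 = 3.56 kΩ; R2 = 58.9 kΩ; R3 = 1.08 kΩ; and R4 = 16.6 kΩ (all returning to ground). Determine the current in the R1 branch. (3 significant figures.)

Parallel bank: R_p = 1/(1/3.56 + 1/58.9 + 1/1.08 + 1/16.6) = 0.7788 kΩ.
Node voltage V_A = V_in · R_p/(R_s + R_p) = 17.6 × 0.06291 = 1.107 V.
I(R1) = V_A / R1 = 1.107/3.56 = 0.3110 mA.

I ≈ 0.311 mA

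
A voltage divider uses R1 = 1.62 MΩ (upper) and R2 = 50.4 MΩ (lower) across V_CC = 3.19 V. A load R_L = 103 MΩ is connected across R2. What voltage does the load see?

R2 ‖ R_L = (50.4 × 103)/(50.4 + 103) = 33.84 MΩ.
Then V_out = V_CC · R2'/(R1 + R2') = 3.19 × 33.84/35.46 = 3.044 V.

V_out ≈ 3.04 V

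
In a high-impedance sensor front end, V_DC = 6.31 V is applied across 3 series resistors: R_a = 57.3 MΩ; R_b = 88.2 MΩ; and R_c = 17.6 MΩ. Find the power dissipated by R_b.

Series current I = V_DC/ΣR = 6.31/163.1 = 0.03869 µA.
P = I²R = 0.001497 × 88.2 = 0.1320 µW.

P ≈ 0.132 µW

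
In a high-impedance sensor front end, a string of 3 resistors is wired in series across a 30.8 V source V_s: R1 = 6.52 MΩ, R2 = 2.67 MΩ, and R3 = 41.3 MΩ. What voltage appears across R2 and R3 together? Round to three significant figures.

V ≈ 26.8 V

Total series resistance ΣR = 6.52 + 2.67 + 41.3 = 50.49 MΩ.
R_{R2..R3} = 2.67 + 41.3 = 43.97 MΩ.
V = V_s · R/ΣR = 30.8 × 0.8709 = 26.82 V.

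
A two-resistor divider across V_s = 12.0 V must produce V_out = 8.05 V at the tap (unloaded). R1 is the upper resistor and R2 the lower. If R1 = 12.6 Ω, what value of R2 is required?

R2 ≈ 25.7 Ω

The divider ratio is R2/(R1+R2) = 8.05/12.0 = 0.6708.
R2 = R1 · 0.6708/(1 − 0.6708) = 25.68 Ω.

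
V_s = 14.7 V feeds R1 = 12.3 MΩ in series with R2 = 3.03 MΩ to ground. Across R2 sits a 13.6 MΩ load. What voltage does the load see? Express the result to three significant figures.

V_out ≈ 2.46 V

First combine the lower leg with the load: R2 ‖ R_L = 2.478 MΩ.
Voltage divider with the loaded lower leg: V_out = 14.7 × 2.478/(12.3 + 2.478) = 14.7 × 0.1677 = 2.465 V.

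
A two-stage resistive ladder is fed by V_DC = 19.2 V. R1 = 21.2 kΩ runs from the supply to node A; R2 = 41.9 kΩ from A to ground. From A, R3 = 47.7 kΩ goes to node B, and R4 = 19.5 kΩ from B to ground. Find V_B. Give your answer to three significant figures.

Looking into the second stage from A: R3 + R4 = 67.20 kΩ appears in parallel with R2.
Effective lower resistance at A: R2 ‖ 67.20 = 25.81 kΩ.
First divider: V_A = V_DC · 25.81/(21.2 + 25.81) = 10.54 V.
Then the unloaded second divider: V_B = V_A × R4/(R3+R4) = 10.54 × 0.2902 = 3.059 V.

V_B ≈ 3.06 V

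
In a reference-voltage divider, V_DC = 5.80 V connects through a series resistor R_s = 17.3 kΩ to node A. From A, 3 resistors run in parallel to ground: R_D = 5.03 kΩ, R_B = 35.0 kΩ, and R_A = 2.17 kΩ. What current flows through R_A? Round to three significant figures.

I ≈ 0.207 mA

Parallel bank: R_p = 1/(1/5.03 + 1/35.0 + 1/2.17) = 1.453 kΩ.
Node voltage V_A = V_DC · R_p/(R_s + R_p) = 5.80 × 0.07748 = 0.4494 V.
I(R_A) = V_A / R_A = 0.4494/2.17 = 0.2071 mA.
(Equivalently: I_total = 0.3093 mA, then current-divider fraction G_k/ΣG = 0.6696.)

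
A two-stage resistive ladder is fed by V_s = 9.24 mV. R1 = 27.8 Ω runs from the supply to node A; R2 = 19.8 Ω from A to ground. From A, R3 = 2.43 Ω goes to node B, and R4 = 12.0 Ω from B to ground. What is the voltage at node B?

Node A sees R2 in parallel with the series input of stage 2, R3 + R4 = 14.43 Ω.
R2 ‖ (R3+R4) = 8.347 Ω.
So V_A = 9.24 × 0.2309 = 2.134 mV.
V_B = V_A × 0.8316 = 1.774 mV.

V_B ≈ 1.77 mV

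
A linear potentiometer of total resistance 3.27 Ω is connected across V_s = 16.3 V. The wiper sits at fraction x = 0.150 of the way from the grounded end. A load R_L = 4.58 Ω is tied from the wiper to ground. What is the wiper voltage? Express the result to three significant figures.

V_out ≈ 2.24 V

Split the track: R_lower = x·R_p = 0.4905 Ω, R_upper = (1−x)·R_p = 2.780 Ω.
Lower segment in parallel with the load: 0.4905 ‖ 4.58 = 0.4431 Ω.
Loaded-divider output: V_out = 16.3 × 0.1375 = 2.241 V.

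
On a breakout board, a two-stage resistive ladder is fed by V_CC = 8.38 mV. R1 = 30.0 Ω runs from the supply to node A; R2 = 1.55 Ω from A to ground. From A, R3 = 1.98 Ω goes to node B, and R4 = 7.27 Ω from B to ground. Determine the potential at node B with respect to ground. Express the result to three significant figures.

Looking into the second stage from A: R3 + R4 = 9.250 Ω appears in parallel with R2.
Effective lower resistance at A: R2 ‖ 9.250 = 1.328 Ω.
So V_A = 8.38 × 0.04238 = 0.3551 mV.
V_B = V_A × 0.7859 = 0.2791 mV.

V_B ≈ 0.279 mV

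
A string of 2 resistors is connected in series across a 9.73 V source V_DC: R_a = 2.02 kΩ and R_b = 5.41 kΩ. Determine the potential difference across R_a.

Series total: ΣR = 2.02 + 5.41 = 7.430 kΩ.
V = V_DC · R/ΣR = 9.73 × 0.2719 = 2.645 V.

V ≈ 2.65 V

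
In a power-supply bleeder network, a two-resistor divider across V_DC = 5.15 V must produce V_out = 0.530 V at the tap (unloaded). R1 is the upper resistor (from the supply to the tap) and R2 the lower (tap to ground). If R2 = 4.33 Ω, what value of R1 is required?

R1 ≈ 37.7 Ω

The divider ratio is R2/(R1+R2) = 0.530/5.15 = 0.1029.
R1 = R2·(1/k − 1) = 4.33 × 8.717 = 37.74 Ω.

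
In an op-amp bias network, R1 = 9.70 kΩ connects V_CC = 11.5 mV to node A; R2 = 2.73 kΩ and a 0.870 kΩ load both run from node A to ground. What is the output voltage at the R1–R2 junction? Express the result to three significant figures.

V_out ≈ 0.732 mV

R2 ‖ R_L = (2.73 × 0.870)/(2.73 + 0.870) = 0.6598 kΩ.
Voltage divider with the loaded lower leg: V_out = 11.5 × 0.6598/(9.70 + 0.6598) = 11.5 × 0.06368 = 0.7324 mV.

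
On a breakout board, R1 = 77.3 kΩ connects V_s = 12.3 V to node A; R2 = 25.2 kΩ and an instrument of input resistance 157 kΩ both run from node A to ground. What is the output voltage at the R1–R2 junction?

R2 ‖ R_L = (25.2 × 157)/(25.2 + 157) = 21.71 kΩ.
Then V_out = V_s · R2'/(R1 + R2') = 12.3 × 21.71/99.01 = 2.697 V.

V_out ≈ 2.70 V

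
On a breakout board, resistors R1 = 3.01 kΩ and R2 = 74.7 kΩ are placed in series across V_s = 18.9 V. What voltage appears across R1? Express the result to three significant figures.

Total series resistance ΣR = 3.01 + 74.7 = 77.71 kΩ.
By the voltage-divider rule, V = 18.9 × 3.010/77.71 = 0.7321 V.

V ≈ 0.732 V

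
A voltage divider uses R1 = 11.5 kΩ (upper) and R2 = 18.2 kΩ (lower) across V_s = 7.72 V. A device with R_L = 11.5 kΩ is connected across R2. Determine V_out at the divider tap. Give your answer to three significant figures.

The load sits in parallel with R2, giving an effective lower resistance R2' = R2·R_L/(R2+R_L) = 7.047 kΩ.
Now apply the divider: V_out = 7.72 × 0.3800 = 2.933 V.
(Unloaded it would be 4.73 V; the load pulls it down.)

V_out ≈ 2.93 V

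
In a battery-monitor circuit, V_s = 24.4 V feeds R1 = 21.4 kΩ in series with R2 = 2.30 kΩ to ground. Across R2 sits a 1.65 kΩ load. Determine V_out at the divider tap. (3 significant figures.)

First combine the lower leg with the load: R2 ‖ R_L = 0.9608 kΩ.
Voltage divider with the loaded lower leg: V_out = 24.4 × 0.9608/(21.4 + 0.9608) = 24.4 × 0.04297 = 1.048 V.

V_out ≈ 1.05 V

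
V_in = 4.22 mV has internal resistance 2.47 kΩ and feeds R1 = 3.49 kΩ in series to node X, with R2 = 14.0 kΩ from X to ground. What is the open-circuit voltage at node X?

V_th ≈ 2.96 mV

R1' = 2.47 + 3.49 = 5.960 kΩ (source resistance + R1).
With X open, the divider is unloaded: V_th = 4.22 × 14.0/19.96 = 2.960 mV.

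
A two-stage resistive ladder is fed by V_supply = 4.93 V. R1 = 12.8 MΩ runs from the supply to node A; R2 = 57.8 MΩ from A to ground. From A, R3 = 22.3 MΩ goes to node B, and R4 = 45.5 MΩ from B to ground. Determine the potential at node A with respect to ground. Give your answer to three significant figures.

V_A ≈ 3.50 V

Node A sees R2 in parallel with the series input of stage 2, R3 + R4 = 67.80 MΩ.
Effective lower resistance at A: R2 ‖ 67.80 = 31.20 MΩ.
So V_A = 4.93 × 0.7091 = 3.496 V.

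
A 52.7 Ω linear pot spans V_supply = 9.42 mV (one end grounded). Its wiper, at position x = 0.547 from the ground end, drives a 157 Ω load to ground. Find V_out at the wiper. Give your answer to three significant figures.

Lower segment x·R_p = 28.83 Ω; upper segment (1−x)·R_p = 23.87 Ω.
R_L loads the lower segment: effective lower R = 24.36 Ω.
Then V_out = V_supply · 24.36/(23.87 + 24.36) = 4.757 mV.

V_out ≈ 4.76 mV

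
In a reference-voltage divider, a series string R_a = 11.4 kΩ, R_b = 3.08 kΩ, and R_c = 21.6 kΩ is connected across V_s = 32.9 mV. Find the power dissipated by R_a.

Series current I = V_s/ΣR = 32.9/36.08 = 0.9119 µA.
V(R_a) = I·R = 10.40 mV; P = V·I = 10.40 × 0.9119 = 9.479 nW.

P ≈ 9.48 nW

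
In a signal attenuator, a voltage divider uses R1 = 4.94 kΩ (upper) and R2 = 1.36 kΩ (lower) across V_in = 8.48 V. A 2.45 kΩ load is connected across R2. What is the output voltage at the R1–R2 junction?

R2 ‖ R_L = (1.36 × 2.45)/(1.36 + 2.45) = 0.8745 kΩ.
Now apply the divider: V_out = 8.48 × 0.1504 = 1.275 V.

V_out ≈ 1.28 V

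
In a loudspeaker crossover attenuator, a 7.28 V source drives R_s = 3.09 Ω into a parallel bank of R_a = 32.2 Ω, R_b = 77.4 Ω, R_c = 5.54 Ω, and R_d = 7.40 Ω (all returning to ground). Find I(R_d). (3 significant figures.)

I ≈ 0.466 A

Combine the parallel branches: R_p = (1/32.2 + 1/77.4 + 1/5.54 + 1/7.40)⁻¹ = 2.781 Ω.
V_A = 7.28 × 2.781/5.871 = 3.448 V.
Branch current I = V_A/R_d = 3.448/7.40 = 0.4660 A.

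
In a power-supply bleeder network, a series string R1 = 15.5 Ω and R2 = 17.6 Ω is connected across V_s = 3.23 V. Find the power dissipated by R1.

Series current I = V_s/ΣR = 3.23/33.10 = 0.09758 A.
P(R1) = I²·R1 = (0.09758)² × 15.5 = 0.1476 W.

P ≈ 0.148 W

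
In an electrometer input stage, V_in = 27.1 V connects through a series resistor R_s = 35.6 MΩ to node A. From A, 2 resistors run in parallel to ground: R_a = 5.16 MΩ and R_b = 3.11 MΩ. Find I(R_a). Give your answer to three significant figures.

I ≈ 0.271 µA

Parallel bank: R_p = 1/(1/5.16 + 1/3.11) = 1.940 MΩ.
V_A by voltage divider: V_A = 27.1 × 1.940/(35.6 + 1.940) = 1.401 V.
I(R_a) = V_A / R_a = 1.401/5.16 = 0.2715 µA.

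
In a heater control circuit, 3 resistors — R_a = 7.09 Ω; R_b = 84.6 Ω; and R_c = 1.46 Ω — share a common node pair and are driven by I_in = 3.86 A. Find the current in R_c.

Conductances: ΣG = 1/7.09 + 1/84.6 + 1/1.46 = 0.8378 (1/Ω).
Current divider: I(R_c) = I_in · G_k/ΣG = 3.86 × (0.6849/0.8378) = 3.86 × 0.8175 = 3.156 A.

I ≈ 3.16 A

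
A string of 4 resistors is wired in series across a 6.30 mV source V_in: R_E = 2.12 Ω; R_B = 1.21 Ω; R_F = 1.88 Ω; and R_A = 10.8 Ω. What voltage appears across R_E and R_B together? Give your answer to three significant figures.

V ≈ 1.31 mV

Series total: ΣR = 2.12 + 1.21 + 1.88 + 10.8 = 16.01 Ω.
R_{R_E..R_B} = 2.12 + 1.21 = 3.330 Ω.
Voltage divider: V = V_in · (3.330 / 16.01) = 6.30 × 0.2080 = 1.310 mV.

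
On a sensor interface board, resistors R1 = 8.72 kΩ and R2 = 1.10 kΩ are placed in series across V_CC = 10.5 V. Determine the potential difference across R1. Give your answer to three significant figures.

V ≈ 9.32 V

Total series resistance ΣR = 8.72 + 1.10 = 9.820 kΩ.
By the voltage-divider rule, V = 10.5 × 8.720/9.820 = 9.324 V.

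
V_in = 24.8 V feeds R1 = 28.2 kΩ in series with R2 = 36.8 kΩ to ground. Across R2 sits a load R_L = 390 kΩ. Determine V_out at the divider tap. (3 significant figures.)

R2 ‖ R_L = (36.8 × 390)/(36.8 + 390) = 33.63 kΩ.
Now apply the divider: V_out = 24.8 × 0.5439 = 13.49 V.
(Unloaded it would be 14.0 V; the load pulls it down.)

V_out ≈ 13.5 V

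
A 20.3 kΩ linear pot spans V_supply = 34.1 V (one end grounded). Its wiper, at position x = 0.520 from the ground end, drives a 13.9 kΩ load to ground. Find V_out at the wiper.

Split the track: R_lower = x·R_p = 10.56 kΩ, R_upper = (1−x)·R_p = 9.744 kΩ.
(x·R_p) ‖ R_L = 6.000 kΩ.
Loaded-divider output: V_out = 34.1 × 0.3811 = 13.00 V.

V_out ≈ 13.0 V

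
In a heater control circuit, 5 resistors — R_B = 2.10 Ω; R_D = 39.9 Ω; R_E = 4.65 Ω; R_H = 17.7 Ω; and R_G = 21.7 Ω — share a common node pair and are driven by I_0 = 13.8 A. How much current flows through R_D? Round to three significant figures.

ΣG = 1/2.10 + 1/39.9 + 1/4.65 + 1/17.7 + 1/21.7 = 0.8189.
Current divider: I(R_D) = I_0 · G_k/ΣG = 13.8 × (0.02506/0.8189) = 13.8 × 0.03061 = 0.4224 A.

I ≈ 0.422 A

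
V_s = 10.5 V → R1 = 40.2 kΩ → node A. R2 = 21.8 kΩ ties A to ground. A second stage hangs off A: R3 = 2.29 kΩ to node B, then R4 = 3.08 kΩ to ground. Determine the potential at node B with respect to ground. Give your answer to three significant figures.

The second stage (R3 + R4 = 5.370 kΩ) loads node A in parallel with R2.
R2 ‖ (R3+R4) = 4.309 kΩ.
So V_A = 10.5 × 0.09680 = 1.016 V.
V_B = V_A × 0.5736 = 0.5830 V.

V_B ≈ 0.583 V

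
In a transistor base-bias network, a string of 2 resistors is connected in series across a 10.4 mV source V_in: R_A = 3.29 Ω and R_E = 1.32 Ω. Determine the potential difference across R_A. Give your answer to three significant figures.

V ≈ 7.42 mV

Total series resistance ΣR = 3.29 + 1.32 = 4.610 Ω.
By the voltage-divider rule, V = 10.4 × 3.290/4.610 = 7.422 mV.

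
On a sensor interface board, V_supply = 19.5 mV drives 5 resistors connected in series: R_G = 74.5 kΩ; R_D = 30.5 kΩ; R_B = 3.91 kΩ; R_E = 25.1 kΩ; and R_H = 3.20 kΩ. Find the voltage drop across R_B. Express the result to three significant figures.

V ≈ 0.556 mV

Series total: ΣR = 74.5 + 30.5 + 3.91 + 25.1 + 3.20 = 137.2 kΩ.
V = V_supply · R/ΣR = 19.5 × 0.02850 = 0.5557 mV.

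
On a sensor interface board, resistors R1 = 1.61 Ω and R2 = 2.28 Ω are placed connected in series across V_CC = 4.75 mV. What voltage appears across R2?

ΣR = 1.61 + 2.28 = 3.890 Ω.
Voltage divider: V = V_CC · (2.280 / 3.890) = 4.75 × 0.5861 = 2.784 mV.

V ≈ 2.78 mV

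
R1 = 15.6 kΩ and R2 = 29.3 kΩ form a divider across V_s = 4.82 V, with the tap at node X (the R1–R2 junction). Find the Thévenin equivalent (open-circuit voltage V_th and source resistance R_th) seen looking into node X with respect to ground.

V_th ≈ 3.15 V, R_th ≈ 10.2 kΩ

V_th is the unloaded tap voltage: V_s · R2/(R1+R2) = 4.82 × 0.6526 = 3.145 V.
With V_s suppressed (replaced by a short), R_th = R1 ‖ R2 = (15.60 × 29.3)/(15.60 + 29.3) = 10.18 kΩ.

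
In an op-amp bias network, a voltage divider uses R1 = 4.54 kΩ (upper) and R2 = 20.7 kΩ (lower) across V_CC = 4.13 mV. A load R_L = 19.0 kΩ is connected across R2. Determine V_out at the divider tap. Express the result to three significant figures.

V_out ≈ 2.83 mV

R2 ‖ R_L = (20.7 × 19.0)/(20.7 + 19.0) = 9.907 kΩ.
Now apply the divider: V_out = 4.13 × 0.6857 = 2.832 mV.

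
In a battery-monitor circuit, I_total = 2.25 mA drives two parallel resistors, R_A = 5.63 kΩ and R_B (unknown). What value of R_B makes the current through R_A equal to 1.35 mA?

R_B ≈ 8.45 kΩ

Two-branch current divider: I_A = I_total · R_B/(R_A + R_B).
1.35/2.25 = R_B/(R_A + R_B) → R_B = R_A · (0.6000)/(1 − 0.6000) = 5.63 × 1.500 = 8.445 kΩ.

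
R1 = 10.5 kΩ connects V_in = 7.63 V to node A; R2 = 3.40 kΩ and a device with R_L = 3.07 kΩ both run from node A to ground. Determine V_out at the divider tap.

First combine the lower leg with the load: R2 ‖ R_L = 1.613 kΩ.
Now apply the divider: V_out = 7.63 × 0.1332 = 1.016 V.

V_out ≈ 1.02 V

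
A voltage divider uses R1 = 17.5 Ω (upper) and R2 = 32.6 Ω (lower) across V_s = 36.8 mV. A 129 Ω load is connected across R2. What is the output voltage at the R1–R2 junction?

R2 ‖ R_L = (32.6 × 129)/(32.6 + 129) = 26.02 Ω.
Now apply the divider: V_out = 36.8 × 0.5979 = 22.00 mV.

V_out ≈ 22.0 mV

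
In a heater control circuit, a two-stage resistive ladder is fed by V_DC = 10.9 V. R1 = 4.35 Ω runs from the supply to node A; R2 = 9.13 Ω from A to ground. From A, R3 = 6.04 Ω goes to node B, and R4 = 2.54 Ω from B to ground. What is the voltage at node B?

The second stage (R3 + R4 = 8.580 Ω) loads node A in parallel with R2.
Effective lower resistance at A: R2 ‖ 8.580 = 4.423 Ω.
So V_A = 10.9 × 0.5042 = 5.495 V.
V_B = V_A × 0.2960 = 1.627 V.

V_B ≈ 1.63 V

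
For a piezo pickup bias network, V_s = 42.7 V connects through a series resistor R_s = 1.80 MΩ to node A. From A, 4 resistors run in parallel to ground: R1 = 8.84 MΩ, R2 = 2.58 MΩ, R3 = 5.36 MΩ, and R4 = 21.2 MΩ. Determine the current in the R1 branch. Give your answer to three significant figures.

I ≈ 2.08 µA

Combine the parallel branches: R_p = (1/8.84 + 1/2.58 + 1/5.36 + 1/21.2)⁻¹ = 1.362 MΩ.
V_A = 42.7 × 1.362/3.162 = 18.39 V.
I(R1) = V_A / R1 = 18.39/8.84 = 2.080 µA.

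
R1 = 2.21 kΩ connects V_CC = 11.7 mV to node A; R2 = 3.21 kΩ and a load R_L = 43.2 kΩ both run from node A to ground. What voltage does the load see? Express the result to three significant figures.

The load sits in parallel with R2, giving an effective lower resistance R2' = R2·R_L/(R2+R_L) = 2.988 kΩ.
Now apply the divider: V_out = 11.7 × 0.5748 = 6.726 mV.
(Unloaded it would be 6.93 mV; the load pulls it down.)

V_out ≈ 6.73 mV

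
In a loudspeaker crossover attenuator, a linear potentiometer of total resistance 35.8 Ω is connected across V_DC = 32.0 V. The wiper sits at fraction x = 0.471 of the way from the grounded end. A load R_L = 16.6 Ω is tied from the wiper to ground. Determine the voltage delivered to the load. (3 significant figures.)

V_out ≈ 9.80 V

Split the track: R_lower = x·R_p = 16.86 Ω, R_upper = (1−x)·R_p = 18.94 Ω.
Lower segment in parallel with the load: 16.86 ‖ 16.6 = 8.365 Ω.
V_out = 32.0 × 8.365/(18.94 + 8.365) = 9.804 V.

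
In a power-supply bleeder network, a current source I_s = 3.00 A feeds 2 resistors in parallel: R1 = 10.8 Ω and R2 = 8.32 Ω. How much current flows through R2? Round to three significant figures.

I ≈ 1.69 A

Two-branch current divider: I_k = I_s · R_other/(R_1 + R_2).
I(R2) = 3.00 × 10.8/(10.8 + 8.32) = 3.00 × 0.5649 = 1.695 A.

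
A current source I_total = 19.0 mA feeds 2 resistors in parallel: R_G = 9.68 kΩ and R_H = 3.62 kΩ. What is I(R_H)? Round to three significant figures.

I ≈ 13.8 mA

With just two branches, the current splits inversely with resistance.
So I = 19.0 × 9.68/13.30 = 13.83 mA.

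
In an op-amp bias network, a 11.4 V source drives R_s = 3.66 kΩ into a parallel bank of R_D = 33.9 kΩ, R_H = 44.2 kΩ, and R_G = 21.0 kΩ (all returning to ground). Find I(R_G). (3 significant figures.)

I ≈ 0.398 mA

Combine the parallel branches: R_p = (1/33.9 + 1/44.2 + 1/21.0)⁻¹ = 10.03 kΩ.
V_A = 11.4 × 10.03/13.69 = 8.351 V.
Branch current I = V_A/R_G = 8.351/21.0 = 0.3977 mA.
(Check via current divider: I_total = 0.8330 mA; share G_k/ΣG = 0.4774 → same result.)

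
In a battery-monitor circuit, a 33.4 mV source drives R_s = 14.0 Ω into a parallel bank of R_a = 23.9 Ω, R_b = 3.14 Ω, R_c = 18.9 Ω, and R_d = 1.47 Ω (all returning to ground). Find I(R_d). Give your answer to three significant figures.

I ≈ 1.39 mA

Combine the parallel branches: R_p = (1/23.9 + 1/3.14 + 1/18.9 + 1/1.47)⁻¹ = 0.9145 Ω.
Node voltage V_A = V_CC · R_p/(R_s + R_p) = 33.4 × 0.06132 = 2.048 mV.
I(R_d) = V_A / R_d = 2.048/1.47 = 1.393 mA.
(Check via current divider: I_total = 2.239 mA; share G_k/ΣG = 0.6221 → same result.)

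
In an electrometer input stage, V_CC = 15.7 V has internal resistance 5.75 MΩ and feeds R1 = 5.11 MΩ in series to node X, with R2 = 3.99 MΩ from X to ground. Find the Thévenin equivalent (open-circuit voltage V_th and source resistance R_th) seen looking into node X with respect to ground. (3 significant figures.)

V_th ≈ 4.22 V, R_th ≈ 2.92 MΩ

R1' = 5.75 + 5.11 = 10.86 MΩ (source resistance + R1).
Open-circuit (no load on X): V_th = V_CC · R2/(R1' + R2) = 15.7 × 3.99/(10.86 + 3.99) = 4.218 V.
Zeroing V_CC shorts the top of R1' to ground, so R_th = R1' ‖ R2 = 2.918 MΩ.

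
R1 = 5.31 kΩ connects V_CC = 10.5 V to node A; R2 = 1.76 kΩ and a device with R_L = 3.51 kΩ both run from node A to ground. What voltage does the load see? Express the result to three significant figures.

The load sits in parallel with R2, giving an effective lower resistance R2' = R2·R_L/(R2+R_L) = 1.172 kΩ.
Voltage divider with the loaded lower leg: V_out = 10.5 × 1.172/(5.31 + 1.172) = 10.5 × 0.1808 = 1.899 V.
(Unloaded it would be 2.61 V; the load pulls it down.)

V_out ≈ 1.90 V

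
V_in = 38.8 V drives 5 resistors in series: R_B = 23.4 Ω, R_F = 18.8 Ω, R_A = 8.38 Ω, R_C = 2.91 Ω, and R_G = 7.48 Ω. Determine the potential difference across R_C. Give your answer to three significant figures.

V ≈ 1.85 V

ΣR = 23.4 + 18.8 + 8.38 + 2.91 + 7.48 = 60.97 Ω.
V = V_in · R/ΣR = 38.8 × 0.04773 = 1.852 V.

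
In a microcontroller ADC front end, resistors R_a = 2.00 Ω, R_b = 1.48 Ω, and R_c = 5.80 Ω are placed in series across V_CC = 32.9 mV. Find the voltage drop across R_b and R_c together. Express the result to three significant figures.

V ≈ 25.8 mV

Total series resistance ΣR = 2.00 + 1.48 + 5.80 = 9.280 Ω.
R_{R_b..R_c} = 1.48 + 5.80 = 7.280 Ω.
By the voltage-divider rule, V = 32.9 × 7.280/9.280 = 25.81 mV.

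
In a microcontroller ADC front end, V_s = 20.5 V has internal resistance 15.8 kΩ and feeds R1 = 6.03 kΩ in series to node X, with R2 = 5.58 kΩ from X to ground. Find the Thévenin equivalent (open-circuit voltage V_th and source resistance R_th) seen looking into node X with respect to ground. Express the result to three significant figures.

V_th ≈ 4.17 V, R_th ≈ 4.44 kΩ

R1' = 15.8 + 6.03 = 21.83 kΩ (source resistance + R1).
V_th is the unloaded tap voltage: V_s · R2/(R1'+R2) = 20.5 × 0.2036 = 4.173 V.
With V_s suppressed (replaced by a short), R_th = R1' ‖ R2 = (21.83 × 5.58)/(21.83 + 5.58) = 4.444 kΩ.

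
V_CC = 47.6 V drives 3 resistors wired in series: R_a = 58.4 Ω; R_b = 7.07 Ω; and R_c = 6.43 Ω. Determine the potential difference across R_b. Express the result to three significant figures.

V ≈ 4.68 V

ΣR = 58.4 + 7.07 + 6.43 = 71.90 Ω.
By the voltage-divider rule, V = 47.6 × 7.070/71.90 = 4.681 V.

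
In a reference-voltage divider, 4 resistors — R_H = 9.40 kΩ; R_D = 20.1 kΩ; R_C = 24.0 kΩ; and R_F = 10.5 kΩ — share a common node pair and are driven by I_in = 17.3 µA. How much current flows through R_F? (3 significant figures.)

Conductances: ΣG = 1/9.40 + 1/20.1 + 1/24.0 + 1/10.5 = 0.2930 (1/kΩ).
R_F takes the fraction G_k/ΣG = 0.09524/0.2930 = 0.3250, so I = 17.3 × 0.3250 = 5.623 µA.

I ≈ 5.62 µA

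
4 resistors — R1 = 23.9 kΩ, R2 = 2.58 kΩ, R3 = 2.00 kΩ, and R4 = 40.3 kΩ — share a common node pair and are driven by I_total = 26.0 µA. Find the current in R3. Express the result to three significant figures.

ΣG = 1/23.9 + 1/2.58 + 1/2.00 + 1/40.3 = 0.9543.
R3 takes the fraction G_k/ΣG = 0.5000/0.9543 = 0.5240, so I = 26.0 × 0.5240 = 13.62 µA.

I ≈ 13.6 µA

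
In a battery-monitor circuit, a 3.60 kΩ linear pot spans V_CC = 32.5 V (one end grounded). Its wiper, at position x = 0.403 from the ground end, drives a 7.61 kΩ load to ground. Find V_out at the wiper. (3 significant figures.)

Split the track: R_lower = x·R_p = 1.451 kΩ, R_upper = (1−x)·R_p = 2.149 kΩ.
(x·R_p) ‖ R_L = 1.219 kΩ.
Loaded-divider output: V_out = 32.5 × 0.3618 = 11.76 V.

V_out ≈ 11.8 V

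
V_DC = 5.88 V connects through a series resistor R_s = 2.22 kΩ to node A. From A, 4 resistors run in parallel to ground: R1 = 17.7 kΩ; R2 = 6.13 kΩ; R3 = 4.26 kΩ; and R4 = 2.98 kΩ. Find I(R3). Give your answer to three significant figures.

Combine the parallel branches: R_p = (1/17.7 + 1/6.13 + 1/4.26 + 1/2.98)⁻¹ = 1.266 kΩ.
V_A by voltage divider: V_A = 5.88 × 1.266/(2.22 + 1.266) = 2.135 V.
Branch current I = V_A/R3 = 2.135/4.26 = 0.5013 mA.

I ≈ 0.501 mA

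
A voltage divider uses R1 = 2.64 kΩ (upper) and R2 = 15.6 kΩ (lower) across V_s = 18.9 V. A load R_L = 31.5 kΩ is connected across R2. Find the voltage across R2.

V_out ≈ 15.1 V

First combine the lower leg with the load: R2 ‖ R_L = 10.43 kΩ.
Now apply the divider: V_out = 18.9 × 0.7981 = 15.08 V.
(Unloaded it would be 16.2 V; the load pulls it down.)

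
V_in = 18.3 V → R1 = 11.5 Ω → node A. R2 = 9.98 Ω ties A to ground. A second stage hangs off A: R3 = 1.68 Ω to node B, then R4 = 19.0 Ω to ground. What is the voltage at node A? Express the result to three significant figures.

V_A ≈ 6.76 V

Node A sees R2 in parallel with the series input of stage 2, R3 + R4 = 20.68 Ω.
R2 ‖ (R3+R4) = 6.731 Ω.
First divider: V_A = V_in · 6.731/(11.5 + 6.731) = 6.757 V.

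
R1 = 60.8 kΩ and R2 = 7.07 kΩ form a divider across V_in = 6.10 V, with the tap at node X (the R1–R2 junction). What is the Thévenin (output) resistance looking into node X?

Looking into X with the source shorted: R_th = R1·R2/(R1+R2) = 60.80 × 7.07/67.87 = 6.334 kΩ.

R_th ≈ 6.33 kΩ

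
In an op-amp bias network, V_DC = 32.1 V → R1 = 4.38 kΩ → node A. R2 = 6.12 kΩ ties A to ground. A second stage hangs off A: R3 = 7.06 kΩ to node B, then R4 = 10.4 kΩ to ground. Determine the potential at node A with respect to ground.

Looking into the second stage from A: R3 + R4 = 17.46 kΩ appears in parallel with R2.
R2 ‖ (R3+R4) = 4.532 kΩ.
V_A = 32.1 × 4.532/(4.38 + 4.532) = 16.32 V.

V_A ≈ 16.3 V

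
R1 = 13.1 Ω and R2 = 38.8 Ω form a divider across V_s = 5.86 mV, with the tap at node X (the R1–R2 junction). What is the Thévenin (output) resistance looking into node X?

R_th ≈ 9.79 Ω

With V_s suppressed (replaced by a short), R_th = R1 ‖ R2 = (13.10 × 38.8)/(13.10 + 38.8) = 9.793 Ω.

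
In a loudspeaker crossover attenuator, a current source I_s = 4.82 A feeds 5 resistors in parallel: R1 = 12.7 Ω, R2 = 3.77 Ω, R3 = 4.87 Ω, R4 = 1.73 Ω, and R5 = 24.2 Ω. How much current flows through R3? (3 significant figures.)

I ≈ 0.847 A

Conductances: ΣG = 1/12.7 + 1/3.77 + 1/4.87 + 1/1.73 + 1/24.2 = 1.169 (1/Ω).
By the current-divider rule, I = I_s · G_k/ΣG = 4.82 × 0.1757 = 0.8469 A.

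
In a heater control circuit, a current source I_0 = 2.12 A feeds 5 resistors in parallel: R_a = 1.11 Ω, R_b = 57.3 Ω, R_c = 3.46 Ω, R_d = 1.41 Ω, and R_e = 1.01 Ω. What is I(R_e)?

I ≈ 0.722 A

Conductances: ΣG = 1/1.11 + 1/57.3 + 1/3.46 + 1/1.41 + 1/1.01 = 2.907 (1/Ω).
Current divider: I(R_e) = I_0 · G_k/ΣG = 2.12 × (0.9901/2.907) = 2.12 × 0.3406 = 0.7221 A.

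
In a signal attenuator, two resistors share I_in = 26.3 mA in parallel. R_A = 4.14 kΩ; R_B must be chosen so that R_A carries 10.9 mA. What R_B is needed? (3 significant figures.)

Two-branch current divider: I_A = I_in · R_B/(R_A + R_B).
10.9/26.3 = R_B/(R_A + R_B) → R_B = R_A · (0.4144)/(1 − 0.4144) = 4.14 × 0.7078 = 2.930 kΩ.

R_B ≈ 2.93 kΩ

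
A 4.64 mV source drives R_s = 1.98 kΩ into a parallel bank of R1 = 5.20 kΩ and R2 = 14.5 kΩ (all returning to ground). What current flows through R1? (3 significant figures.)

I ≈ 0.588 µA

Combine the parallel branches: R_p = (1/5.20 + 1/14.5)⁻¹ = 3.827 kΩ.
Node voltage V_A = V_supply · R_p/(R_s + R_p) = 4.64 × 0.6591 = 3.058 mV.
Branch current I = V_A/R1 = 3.058/5.20 = 0.5881 µA.
(Check via current divider: I_total = 0.7990 µA; share G_k/ΣG = 0.7360 → same result.)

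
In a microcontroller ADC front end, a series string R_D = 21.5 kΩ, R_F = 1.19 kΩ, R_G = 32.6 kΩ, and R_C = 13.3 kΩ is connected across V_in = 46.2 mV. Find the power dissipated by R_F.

P ≈ 0.540 nW

Series current I = V_in/ΣR = 46.2/68.59 = 0.6736 µA.
P = I²R = 0.4537 × 1.19 = 0.5399 nW.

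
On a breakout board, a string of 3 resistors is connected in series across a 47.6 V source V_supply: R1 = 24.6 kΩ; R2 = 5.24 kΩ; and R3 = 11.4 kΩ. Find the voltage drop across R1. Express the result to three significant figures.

V ≈ 28.4 V

ΣR = 24.6 + 5.24 + 11.4 = 41.24 kΩ.
Voltage divider: V = V_supply · (24.60 / 41.24) = 47.6 × 0.5965 = 28.39 V.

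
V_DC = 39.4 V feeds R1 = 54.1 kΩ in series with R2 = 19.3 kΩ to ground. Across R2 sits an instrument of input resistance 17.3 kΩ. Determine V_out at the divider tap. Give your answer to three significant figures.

The load sits in parallel with R2, giving an effective lower resistance R2' = R2·R_L/(R2+R_L) = 9.123 kΩ.
Voltage divider with the loaded lower leg: V_out = 39.4 × 9.123/(54.1 + 9.123) = 39.4 × 0.1443 = 5.685 V.

V_out ≈ 5.69 V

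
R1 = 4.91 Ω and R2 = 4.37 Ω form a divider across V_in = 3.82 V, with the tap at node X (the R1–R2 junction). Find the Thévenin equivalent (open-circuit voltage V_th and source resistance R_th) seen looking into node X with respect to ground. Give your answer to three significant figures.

V_th ≈ 1.80 V, R_th ≈ 2.31 Ω

Open-circuit (no load on X): V_th = V_in · R2/(R1 + R2) = 3.82 × 4.37/(4.910 + 4.37) = 1.799 V.
Looking into X with the source shorted: R_th = R1·R2/(R1+R2) = 4.910 × 4.37/9.280 = 2.312 Ω.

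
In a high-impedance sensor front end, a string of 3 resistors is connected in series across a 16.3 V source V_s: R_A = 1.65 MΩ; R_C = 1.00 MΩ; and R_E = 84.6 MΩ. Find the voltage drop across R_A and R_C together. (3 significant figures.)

V ≈ 0.495 V

ΣR = 1.65 + 1.00 + 84.6 = 87.25 MΩ.
R_{R_A..R_C} = 1.65 + 1.00 = 2.650 MΩ.
V = V_s · R/ΣR = 16.3 × 0.03037 = 0.4951 V.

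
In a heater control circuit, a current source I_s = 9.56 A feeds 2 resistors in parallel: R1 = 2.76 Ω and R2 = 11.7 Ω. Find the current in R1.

I ≈ 7.74 A

Two-branch current divider: I_k = I_s · R_other/(R_1 + R_2).
So I = 9.56 × 11.7/14.46 = 7.735 A.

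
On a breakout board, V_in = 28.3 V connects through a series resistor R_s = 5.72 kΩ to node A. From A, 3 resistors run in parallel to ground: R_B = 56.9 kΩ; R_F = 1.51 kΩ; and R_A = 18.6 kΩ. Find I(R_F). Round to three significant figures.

Combine the parallel branches: R_p = (1/56.9 + 1/1.51 + 1/18.6)⁻¹ = 1.363 kΩ.
V_A = 28.3 × 1.363/7.083 = 5.446 V.
Branch current I = V_A/R_F = 5.446/1.51 = 3.607 mA.

I ≈ 3.61 mA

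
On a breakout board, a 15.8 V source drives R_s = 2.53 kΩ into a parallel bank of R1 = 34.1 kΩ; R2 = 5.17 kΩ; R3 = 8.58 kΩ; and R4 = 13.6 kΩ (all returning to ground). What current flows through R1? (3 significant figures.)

Combine the parallel branches: R_p = (1/34.1 + 1/5.17 + 1/8.58 + 1/13.6)⁻¹ = 2.422 kΩ.
V_A by voltage divider: V_A = 15.8 × 2.422/(2.53 + 2.422) = 7.728 V.
I(R1) = V_A / R1 = 7.728/34.1 = 0.2266 mA.

I ≈ 0.227 mA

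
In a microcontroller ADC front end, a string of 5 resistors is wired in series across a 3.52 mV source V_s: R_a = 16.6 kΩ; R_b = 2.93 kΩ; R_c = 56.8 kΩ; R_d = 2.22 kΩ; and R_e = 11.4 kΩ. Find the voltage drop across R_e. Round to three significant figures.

Total series resistance ΣR = 16.6 + 2.93 + 56.8 + 2.22 + 11.4 = 89.95 kΩ.
V = V_s · R/ΣR = 3.52 × 0.1267 = 0.4461 mV.

V ≈ 0.446 mV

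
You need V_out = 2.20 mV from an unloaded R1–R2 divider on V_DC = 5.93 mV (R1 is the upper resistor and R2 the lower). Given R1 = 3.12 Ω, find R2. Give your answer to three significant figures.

V_out/V_DC = R2/(R1+R2) = 0.3710.
R2 = R1 · 0.3710/(1 − 0.3710) = 1.840 Ω.

R2 ≈ 1.84 Ω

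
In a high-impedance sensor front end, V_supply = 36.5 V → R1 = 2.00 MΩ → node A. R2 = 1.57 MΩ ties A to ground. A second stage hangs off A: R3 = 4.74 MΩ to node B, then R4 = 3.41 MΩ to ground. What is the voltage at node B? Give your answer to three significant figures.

V_B ≈ 6.06 V

Node A sees R2 in parallel with the series input of stage 2, R3 + R4 = 8.150 MΩ.
R2 ‖ (R3+R4) = 1.316 MΩ.
First divider: V_A = V_supply · 1.316/(2.00 + 1.316) = 14.49 V.
V_B = V_A × 0.4184 = 6.062 V.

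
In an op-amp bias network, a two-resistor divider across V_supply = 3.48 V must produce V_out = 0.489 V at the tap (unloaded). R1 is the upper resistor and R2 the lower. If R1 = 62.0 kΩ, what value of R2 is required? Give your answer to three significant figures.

Required fraction k = V_out/V_supply = 0.1405.
R2 = R1 · 0.1405/(1 − 0.1405) = 10.14 kΩ.

R2 ≈ 10.1 kΩ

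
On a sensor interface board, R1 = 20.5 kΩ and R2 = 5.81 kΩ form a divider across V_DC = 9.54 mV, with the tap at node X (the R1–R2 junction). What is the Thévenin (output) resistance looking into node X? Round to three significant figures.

R_th ≈ 4.53 kΩ

Zeroing V_DC shorts the top of R1 to ground, so R_th = R1 ‖ R2 = 4.527 kΩ.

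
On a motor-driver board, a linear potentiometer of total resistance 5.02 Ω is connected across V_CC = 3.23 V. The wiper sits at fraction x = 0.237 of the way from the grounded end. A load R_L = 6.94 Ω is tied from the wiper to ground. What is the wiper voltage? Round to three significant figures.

V_out ≈ 0.677 V

The pot divides into 3.830 Ω above the wiper and 1.190 Ω below.
(x·R_p) ‖ R_L = 1.016 Ω.
V_out = 3.23 × 1.016/(3.830 + 1.016) = 0.6770 V.
(Unloaded: V_out = x·V_CC = 0.766 V.)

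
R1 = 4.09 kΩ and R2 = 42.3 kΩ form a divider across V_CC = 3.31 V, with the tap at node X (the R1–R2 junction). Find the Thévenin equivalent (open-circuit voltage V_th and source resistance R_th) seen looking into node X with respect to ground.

V_th ≈ 3.02 V, R_th ≈ 3.73 kΩ

V_th is the unloaded tap voltage: V_CC · R2/(R1+R2) = 3.31 × 0.9118 = 3.018 V.
With V_CC suppressed (replaced by a short), R_th = R1 ‖ R2 = (4.090 × 42.3)/(4.090 + 42.3) = 3.729 kΩ.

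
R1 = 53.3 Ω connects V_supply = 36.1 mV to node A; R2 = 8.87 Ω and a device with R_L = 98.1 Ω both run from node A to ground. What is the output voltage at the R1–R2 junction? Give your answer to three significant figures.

V_out ≈ 4.78 mV

R2 ‖ R_L = (8.87 × 98.1)/(8.87 + 98.1) = 8.134 Ω.
Now apply the divider: V_out = 36.1 × 0.1324 = 4.780 mV.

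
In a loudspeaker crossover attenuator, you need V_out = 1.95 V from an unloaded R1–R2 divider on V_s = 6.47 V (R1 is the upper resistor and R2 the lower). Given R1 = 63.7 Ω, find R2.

V_out/V_s = R2/(R1+R2) = 0.3014.
Rearranging, R2 = R1·k/(1−k) = 63.7 × 0.4314 = 27.48 Ω.

R2 ≈ 27.5 Ω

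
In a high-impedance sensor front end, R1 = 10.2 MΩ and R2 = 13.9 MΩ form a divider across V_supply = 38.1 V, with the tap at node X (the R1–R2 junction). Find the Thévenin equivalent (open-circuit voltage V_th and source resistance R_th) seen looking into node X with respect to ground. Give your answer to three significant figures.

V_th is the unloaded tap voltage: V_supply · R2/(R1+R2) = 38.1 × 0.5768 = 21.97 V.
Zeroing V_supply shorts the top of R1 to ground, so R_th = R1 ‖ R2 = 5.883 MΩ.

V_th ≈ 22.0 V, R_th ≈ 5.88 MΩ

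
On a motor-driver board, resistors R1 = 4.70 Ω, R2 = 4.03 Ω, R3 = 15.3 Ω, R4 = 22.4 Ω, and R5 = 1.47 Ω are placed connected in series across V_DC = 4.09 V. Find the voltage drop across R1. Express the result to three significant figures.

V ≈ 0.401 V

Series total: ΣR = 4.70 + 4.03 + 15.3 + 22.4 + 1.47 = 47.90 Ω.
Voltage divider: V = V_DC · (4.700 / 47.90) = 4.09 × 0.09812 = 0.4013 V.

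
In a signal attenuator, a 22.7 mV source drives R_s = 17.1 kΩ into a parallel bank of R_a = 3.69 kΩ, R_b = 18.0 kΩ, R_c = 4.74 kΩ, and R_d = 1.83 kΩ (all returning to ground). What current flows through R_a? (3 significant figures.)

I ≈ 0.315 µA

Parallel bank: R_p = 1/(1/3.69 + 1/18.0 + 1/4.74 + 1/1.83) = 0.9225 kΩ.
V_A = 22.7 × 0.9225/18.02 = 1.162 mV.
Branch current I = V_A/R_a = 1.162/3.69 = 0.3149 µA.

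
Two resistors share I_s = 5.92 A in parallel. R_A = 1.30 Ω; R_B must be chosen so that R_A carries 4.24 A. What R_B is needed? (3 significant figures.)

In a two-way split, I_A/I_s = R_B/(R_A + R_B).
With f = 0.7162, R_B = R_A · f/(1−f) = 1.30 × 2.524 = 3.281 Ω.

R_B ≈ 3.28 Ω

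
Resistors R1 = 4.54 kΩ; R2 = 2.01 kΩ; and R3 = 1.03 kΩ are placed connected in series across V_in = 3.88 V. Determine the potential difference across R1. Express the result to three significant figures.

V ≈ 2.32 V

ΣR = 4.54 + 2.01 + 1.03 = 7.580 kΩ.
Voltage divider: V = V_in · (4.540 / 7.580) = 3.88 × 0.5989 = 2.324 V.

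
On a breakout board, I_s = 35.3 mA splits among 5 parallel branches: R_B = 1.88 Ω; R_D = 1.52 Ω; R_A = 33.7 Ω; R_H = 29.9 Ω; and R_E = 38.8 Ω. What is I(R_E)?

Conductances: ΣG = 1/1.88 + 1/1.52 + 1/33.7 + 1/29.9 + 1/38.8 = 1.279 (1/Ω).
R_E takes the fraction G_k/ΣG = 0.02577/1.279 = 0.02016, so I = 35.3 × 0.02016 = 0.7115 mA.

I ≈ 0.711 mA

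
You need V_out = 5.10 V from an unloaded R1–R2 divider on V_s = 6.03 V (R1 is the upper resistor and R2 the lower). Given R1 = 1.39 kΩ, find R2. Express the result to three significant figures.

R2 ≈ 7.62 kΩ

The divider ratio is R2/(R1+R2) = 5.10/6.03 = 0.8458.
Rearranging, R2 = R1·k/(1−k) = 1.39 × 5.484 = 7.623 kΩ.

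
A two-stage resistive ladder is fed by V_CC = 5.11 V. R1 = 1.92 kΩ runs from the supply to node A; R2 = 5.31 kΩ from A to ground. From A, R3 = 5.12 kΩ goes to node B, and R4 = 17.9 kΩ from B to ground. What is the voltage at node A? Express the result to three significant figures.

V_A ≈ 3.54 V

The second stage (R3 + R4 = 23.02 kΩ) loads node A in parallel with R2.
R2 ‖ (R3+R4) = 4.315 kΩ.
V_A = 5.11 × 4.315/(1.92 + 4.315) = 3.536 V.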